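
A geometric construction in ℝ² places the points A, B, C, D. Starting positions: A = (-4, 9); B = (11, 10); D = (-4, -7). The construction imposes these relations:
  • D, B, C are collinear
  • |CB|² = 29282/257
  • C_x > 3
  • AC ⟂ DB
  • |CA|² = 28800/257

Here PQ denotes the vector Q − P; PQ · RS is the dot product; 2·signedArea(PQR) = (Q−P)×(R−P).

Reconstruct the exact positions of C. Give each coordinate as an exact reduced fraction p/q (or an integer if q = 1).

C = (1012/257, 513/257)

1. C_x = 1012/257  [D, B, C are collinear ∩ AC ⟂ DB]
2. C_y = 513/257  [D, B, C are collinear ∩ AC ⟂ DB]
   → C = (1012/257, 513/257)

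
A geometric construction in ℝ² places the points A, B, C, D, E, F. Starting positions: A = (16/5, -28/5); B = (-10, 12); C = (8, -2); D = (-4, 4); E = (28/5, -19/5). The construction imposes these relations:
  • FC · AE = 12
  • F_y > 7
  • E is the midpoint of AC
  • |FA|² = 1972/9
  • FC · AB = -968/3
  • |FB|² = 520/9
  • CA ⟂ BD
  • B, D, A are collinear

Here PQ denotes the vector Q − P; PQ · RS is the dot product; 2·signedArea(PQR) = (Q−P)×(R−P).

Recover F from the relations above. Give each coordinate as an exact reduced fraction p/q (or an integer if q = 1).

F = (-4, 22/3)

1. F_x = -4  [FC · AE = 12 ∩ FC · AB = -968/3]
2. F_y = 22/3  [FC · AE = 12 ∩ FC · AB = -968/3]
   → F = (-4, 22/3)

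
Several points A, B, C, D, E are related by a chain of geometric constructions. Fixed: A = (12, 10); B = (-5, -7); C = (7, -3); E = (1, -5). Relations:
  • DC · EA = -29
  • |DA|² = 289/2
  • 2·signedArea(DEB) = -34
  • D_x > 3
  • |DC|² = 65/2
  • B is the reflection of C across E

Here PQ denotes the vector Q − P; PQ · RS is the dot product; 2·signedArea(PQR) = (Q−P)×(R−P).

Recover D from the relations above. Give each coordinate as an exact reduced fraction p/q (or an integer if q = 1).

1. D_x = 7/2  [DC · EA = -29 ∩ 2·signedArea(DEB) = -34]
2. D_y = 3/2  [DC · EA = -29 ∩ 2·signedArea(DEB) = -34]
   → D = (7/2, 3/2)

D = (7/2, 3/2)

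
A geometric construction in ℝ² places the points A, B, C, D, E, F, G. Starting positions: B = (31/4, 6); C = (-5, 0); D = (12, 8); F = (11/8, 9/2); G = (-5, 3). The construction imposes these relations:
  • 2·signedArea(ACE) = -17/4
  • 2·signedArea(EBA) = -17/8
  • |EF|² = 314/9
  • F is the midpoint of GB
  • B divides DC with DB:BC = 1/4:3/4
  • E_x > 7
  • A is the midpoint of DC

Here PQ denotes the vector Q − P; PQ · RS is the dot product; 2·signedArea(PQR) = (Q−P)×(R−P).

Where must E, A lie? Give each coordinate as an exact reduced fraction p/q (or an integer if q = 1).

A = (7/2, 4)
E = (169/24, 37/6)

1. A_x = 7/2  [A is the midpoint of DC]
2. A_y = 4  [A is the midpoint of DC]
   → A = (7/2, 4)
3. E_x = 169/24  [line 2·x + -17/4·y + 97/8 = 0 ∩ |EF|² = 314/9]
4. E_y = 37/6  [line 2·x + -17/4·y + 97/8 = 0 ∩ |EF|² = 314/9]
   → E = (169/24, 37/6)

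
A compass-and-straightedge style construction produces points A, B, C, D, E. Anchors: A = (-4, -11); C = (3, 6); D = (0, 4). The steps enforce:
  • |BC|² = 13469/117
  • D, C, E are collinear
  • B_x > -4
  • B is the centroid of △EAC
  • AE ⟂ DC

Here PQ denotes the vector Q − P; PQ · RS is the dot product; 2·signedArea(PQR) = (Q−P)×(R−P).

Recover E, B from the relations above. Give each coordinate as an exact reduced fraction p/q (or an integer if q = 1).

1. E_x = -126/13  [D, C, E are collinear ∩ AE ⟂ DC]
2. E_y = -32/13  [D, C, E are collinear ∩ AE ⟂ DC]
   → E = (-126/13, -32/13)
3. B_x = -139/39  [B is the centroid of △EAC]
4. B_y = -97/39  [B is the centroid of △EAC]
   → B = (-139/39, -97/39)

B = (-139/39, -97/39)
E = (-126/13, -32/13)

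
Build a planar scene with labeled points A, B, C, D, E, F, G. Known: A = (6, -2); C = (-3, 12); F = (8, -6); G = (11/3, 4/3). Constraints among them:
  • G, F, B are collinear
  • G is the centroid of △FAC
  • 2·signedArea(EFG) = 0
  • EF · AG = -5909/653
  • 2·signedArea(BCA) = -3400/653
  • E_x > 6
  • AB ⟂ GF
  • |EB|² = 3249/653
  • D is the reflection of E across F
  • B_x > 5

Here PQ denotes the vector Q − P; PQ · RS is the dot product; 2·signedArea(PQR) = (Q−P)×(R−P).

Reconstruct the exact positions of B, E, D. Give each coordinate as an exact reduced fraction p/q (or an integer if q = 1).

B = (3742/653, -1410/653)
D = (5965/653, -5172/653)
E = (4483/653, -2664/653)

1. B_x = 3742/653  [G, F, B are collinear ∩ AB ⟂ GF]
2. B_y = -1410/653  [G, F, B are collinear ∩ AB ⟂ GF]
   → B = (3742/653, -1410/653)
3. E_x = 4483/653  [2·signedArea(EFG) = 0 ∩ EF · AG = -5909/653]
4. E_y = -2664/653  [2·signedArea(EFG) = 0 ∩ EF · AG = -5909/653]
   → E = (4483/653, -2664/653)
5. D_x = 5965/653  [D is the reflection of E across F]
6. D_y = -5172/653  [D is the reflection of E across F]
   → D = (5965/653, -5172/653)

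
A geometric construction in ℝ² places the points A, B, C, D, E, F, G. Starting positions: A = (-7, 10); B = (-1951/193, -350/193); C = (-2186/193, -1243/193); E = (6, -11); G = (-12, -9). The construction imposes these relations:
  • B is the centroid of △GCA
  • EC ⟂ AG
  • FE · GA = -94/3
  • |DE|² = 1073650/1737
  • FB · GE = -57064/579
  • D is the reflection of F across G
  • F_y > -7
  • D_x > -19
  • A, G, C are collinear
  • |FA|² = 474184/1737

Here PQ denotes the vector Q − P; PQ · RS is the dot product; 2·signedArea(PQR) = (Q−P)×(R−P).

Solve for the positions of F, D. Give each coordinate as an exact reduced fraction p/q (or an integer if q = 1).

1. F_x = -993/193  [FE · GA = -94/3 ∩ FB · GE = -57064/579]
2. F_y = -3716/579  [FE · GA = -94/3 ∩ FB · GE = -57064/579]
   → F = (-993/193, -3716/579)
3. D_x = -3639/193  [D is the reflection of F across G]
4. D_y = -6706/579  [D is the reflection of F across G]
   → D = (-3639/193, -6706/579)

D = (-3639/193, -6706/579)
F = (-993/193, -3716/579)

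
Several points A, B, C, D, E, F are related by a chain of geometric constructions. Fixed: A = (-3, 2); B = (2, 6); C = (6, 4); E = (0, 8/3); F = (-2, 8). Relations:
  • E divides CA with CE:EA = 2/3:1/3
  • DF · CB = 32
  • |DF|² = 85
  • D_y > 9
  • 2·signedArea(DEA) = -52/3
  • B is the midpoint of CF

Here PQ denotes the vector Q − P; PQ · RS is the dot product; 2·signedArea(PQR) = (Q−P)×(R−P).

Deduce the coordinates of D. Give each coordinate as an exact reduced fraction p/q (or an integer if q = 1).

D = (7, 10)

1. D_x = 7  [DF · CB = 32 ∩ 2·signedArea(DEA) = -52/3]
2. D_y = 10  [DF · CB = 32 ∩ 2·signedArea(DEA) = -52/3]
   → D = (7, 10)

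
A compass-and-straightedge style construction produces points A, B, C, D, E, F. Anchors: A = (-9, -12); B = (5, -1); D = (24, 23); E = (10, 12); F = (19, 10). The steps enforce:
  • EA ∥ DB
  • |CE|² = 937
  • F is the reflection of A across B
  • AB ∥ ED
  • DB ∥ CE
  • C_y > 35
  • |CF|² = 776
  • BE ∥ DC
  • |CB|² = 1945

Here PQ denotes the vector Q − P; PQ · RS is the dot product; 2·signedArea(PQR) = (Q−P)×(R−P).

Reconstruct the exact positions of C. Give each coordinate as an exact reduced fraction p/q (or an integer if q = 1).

1. C_x = 29  [DB ∥ CE ∩ BE ∥ DC]
2. C_y = 36  [DB ∥ CE ∩ BE ∥ DC]
   → C = (29, 36)

C = (29, 36)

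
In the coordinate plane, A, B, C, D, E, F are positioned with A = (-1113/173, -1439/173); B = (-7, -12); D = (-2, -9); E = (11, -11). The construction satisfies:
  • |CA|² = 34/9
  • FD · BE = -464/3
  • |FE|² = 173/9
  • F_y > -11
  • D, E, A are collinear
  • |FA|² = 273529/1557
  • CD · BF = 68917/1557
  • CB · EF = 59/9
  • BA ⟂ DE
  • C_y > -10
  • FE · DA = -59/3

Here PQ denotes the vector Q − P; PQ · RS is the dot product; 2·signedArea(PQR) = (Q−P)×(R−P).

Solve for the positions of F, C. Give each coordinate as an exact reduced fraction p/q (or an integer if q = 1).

C = (-890/173, -5072/519)
F = (20/3, -31/3)

1. F_x = 20/3  [FE · DA = -59/3 ∩ FD · BE = -464/3]
2. F_y = -31/3  [FE · DA = -59/3 ∩ FD · BE = -464/3]
   → F = (20/3, -31/3)
3. C_x = -890/173  [CD · BF = 68917/1557 ∩ CB · EF = 59/9]
4. C_y = -5072/519  [CD · BF = 68917/1557 ∩ CB · EF = 59/9]
   → C = (-890/173, -5072/519)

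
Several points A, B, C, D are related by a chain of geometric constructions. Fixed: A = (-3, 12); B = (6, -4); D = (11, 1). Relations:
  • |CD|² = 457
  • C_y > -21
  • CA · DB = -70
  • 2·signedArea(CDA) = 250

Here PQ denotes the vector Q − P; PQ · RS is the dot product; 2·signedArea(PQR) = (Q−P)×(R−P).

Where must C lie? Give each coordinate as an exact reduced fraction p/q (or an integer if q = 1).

C = (15, -20)

1. C_x = 15  [CA · DB = -70 ∩ 2·signedArea(CDA) = 250]
2. C_y = -20  [CA · DB = -70 ∩ 2·signedArea(CDA) = 250]
   → C = (15, -20)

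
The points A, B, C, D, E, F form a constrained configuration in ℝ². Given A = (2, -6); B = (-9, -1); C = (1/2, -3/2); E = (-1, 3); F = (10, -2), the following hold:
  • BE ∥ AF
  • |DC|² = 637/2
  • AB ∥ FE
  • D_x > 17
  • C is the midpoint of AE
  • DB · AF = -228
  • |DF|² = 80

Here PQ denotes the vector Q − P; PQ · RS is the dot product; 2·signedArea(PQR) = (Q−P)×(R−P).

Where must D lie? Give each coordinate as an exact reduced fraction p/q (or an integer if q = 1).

1. D_x = 18  [line -8·x + -4·y + 152 = 0 ∩ |DC|² = 637/2]
2. D_y = 2  [line -8·x + -4·y + 152 = 0 ∩ |DC|² = 637/2]
   → D = (18, 2)

D = (18, 2)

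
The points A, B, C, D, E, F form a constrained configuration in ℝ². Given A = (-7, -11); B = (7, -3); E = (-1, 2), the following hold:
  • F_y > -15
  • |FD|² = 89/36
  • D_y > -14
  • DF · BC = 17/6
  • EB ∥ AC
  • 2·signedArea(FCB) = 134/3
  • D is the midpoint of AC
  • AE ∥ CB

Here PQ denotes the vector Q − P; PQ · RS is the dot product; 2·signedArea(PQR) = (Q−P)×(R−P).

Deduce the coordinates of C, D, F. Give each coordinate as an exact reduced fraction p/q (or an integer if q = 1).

C = (1, -16)
D = (-3, -27/2)
F = (-5/3, -43/3)

1. C_x = 1  [AE ∥ CB ∩ EB ∥ AC]
2. C_y = -16  [AE ∥ CB ∩ EB ∥ AC]
   → C = (1, -16)
3. D_x = -3  [D is the midpoint of AC]
4. D_y = -27/2  [D is the midpoint of AC]
   → D = (-3, -27/2)
5. F_x = -5/3  [2·signedArea(FCB) = 134/3 ∩ DF · BC = 17/6]
6. F_y = -43/3  [2·signedArea(FCB) = 134/3 ∩ DF · BC = 17/6]
   → F = (-5/3, -43/3)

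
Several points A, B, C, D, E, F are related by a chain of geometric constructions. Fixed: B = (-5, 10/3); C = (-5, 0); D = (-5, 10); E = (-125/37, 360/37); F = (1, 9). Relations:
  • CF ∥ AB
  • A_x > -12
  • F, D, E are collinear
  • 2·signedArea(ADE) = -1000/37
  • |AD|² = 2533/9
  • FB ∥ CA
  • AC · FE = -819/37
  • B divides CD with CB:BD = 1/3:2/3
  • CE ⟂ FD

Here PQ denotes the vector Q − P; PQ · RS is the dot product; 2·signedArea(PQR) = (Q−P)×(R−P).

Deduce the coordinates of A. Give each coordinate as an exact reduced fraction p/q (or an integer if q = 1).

A = (-11, -17/3)

1. A_x = -11  [CF ∥ AB ∩ FB ∥ CA]
2. A_y = -17/3  [CF ∥ AB ∩ FB ∥ CA]
   → A = (-11, -17/3)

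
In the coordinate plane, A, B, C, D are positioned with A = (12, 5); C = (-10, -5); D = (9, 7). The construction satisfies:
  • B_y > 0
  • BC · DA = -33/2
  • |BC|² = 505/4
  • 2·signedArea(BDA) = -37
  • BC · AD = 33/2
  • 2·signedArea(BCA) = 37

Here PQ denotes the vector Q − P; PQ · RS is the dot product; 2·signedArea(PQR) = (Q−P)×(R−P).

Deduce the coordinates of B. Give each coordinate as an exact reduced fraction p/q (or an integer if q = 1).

1. B_x = -1/2  [2·signedArea(BCA) = 37 ∩ BC · DA = -33/2]
2. B_y = 1  [2·signedArea(BCA) = 37 ∩ BC · DA = -33/2]
   → B = (-1/2, 1)

B = (-1/2, 1)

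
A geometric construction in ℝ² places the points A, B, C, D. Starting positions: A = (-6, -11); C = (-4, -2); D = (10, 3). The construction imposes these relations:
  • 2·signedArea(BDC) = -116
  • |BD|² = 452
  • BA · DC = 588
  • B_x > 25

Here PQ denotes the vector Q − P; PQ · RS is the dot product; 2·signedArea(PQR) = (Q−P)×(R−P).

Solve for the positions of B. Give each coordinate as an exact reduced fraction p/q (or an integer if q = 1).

1. B_x = 26  [BA · DC = 588 ∩ 2·signedArea(BDC) = -116]
2. B_y = 17  [BA · DC = 588 ∩ 2·signedArea(BDC) = -116]
   → B = (26, 17)

B = (26, 17)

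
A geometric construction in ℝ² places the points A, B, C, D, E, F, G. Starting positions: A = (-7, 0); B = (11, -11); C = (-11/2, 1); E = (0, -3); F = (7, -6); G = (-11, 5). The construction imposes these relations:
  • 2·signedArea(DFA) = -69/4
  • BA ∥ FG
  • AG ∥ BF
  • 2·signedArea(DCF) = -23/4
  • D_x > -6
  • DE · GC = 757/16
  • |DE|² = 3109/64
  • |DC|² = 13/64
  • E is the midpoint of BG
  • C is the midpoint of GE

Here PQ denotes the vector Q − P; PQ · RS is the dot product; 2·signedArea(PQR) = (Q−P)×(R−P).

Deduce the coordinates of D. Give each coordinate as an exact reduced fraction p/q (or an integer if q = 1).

D = (-47/8, 3/4)

1. D_x = -47/8  [DE · GC = 757/16 ∩ 2·signedArea(DCF) = -23/4]
2. D_y = 3/4  [DE · GC = 757/16 ∩ 2·signedArea(DCF) = -23/4]
   → D = (-47/8, 3/4)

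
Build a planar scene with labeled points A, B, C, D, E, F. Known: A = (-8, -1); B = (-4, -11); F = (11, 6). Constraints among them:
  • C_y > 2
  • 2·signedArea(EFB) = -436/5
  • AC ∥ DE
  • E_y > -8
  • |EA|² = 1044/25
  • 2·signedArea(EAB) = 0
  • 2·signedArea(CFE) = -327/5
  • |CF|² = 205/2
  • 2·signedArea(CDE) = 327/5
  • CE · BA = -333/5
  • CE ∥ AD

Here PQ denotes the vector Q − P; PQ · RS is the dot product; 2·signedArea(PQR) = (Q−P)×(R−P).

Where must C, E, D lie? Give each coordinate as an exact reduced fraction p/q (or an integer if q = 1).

C = (3/2, 5/2)
D = (-151/10, -21/2)
E = (-28/5, -7)

1. E_x = -28/5  [2·signedArea(EAB) = 0 ∩ 2·signedArea(EFB) = -436/5]
2. E_y = -7  [2·signedArea(EAB) = 0 ∩ 2·signedArea(EFB) = -436/5]
   → E = (-28/5, -7)
3. C_x = 3/2  [2·signedArea(CFE) = -327/5 ∩ CE · BA = -333/5]
4. C_y = 5/2  [2·signedArea(CFE) = -327/5 ∩ CE · BA = -333/5]
   → C = (3/2, 5/2)
5. D_x = -151/10  [2·signedArea(CDE) = 327/5 ∩ AC ∥ DE]
6. D_y = -21/2  [2·signedArea(CDE) = 327/5 ∩ AC ∥ DE]
   → D = (-151/10, -21/2)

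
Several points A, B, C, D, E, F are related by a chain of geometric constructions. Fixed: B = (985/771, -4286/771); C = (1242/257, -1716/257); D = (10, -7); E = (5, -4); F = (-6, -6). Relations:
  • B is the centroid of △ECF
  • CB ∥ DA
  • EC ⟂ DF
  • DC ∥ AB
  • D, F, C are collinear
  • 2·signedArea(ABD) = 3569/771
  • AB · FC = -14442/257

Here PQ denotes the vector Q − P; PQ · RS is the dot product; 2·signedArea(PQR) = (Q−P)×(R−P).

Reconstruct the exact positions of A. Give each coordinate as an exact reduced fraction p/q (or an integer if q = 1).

A = (4969/771, -4535/771)

1. A_x = 4969/771  [DC ∥ AB ∩ CB ∥ DA]
2. A_y = -4535/771  [DC ∥ AB ∩ CB ∥ DA]
   → A = (4969/771, -4535/771)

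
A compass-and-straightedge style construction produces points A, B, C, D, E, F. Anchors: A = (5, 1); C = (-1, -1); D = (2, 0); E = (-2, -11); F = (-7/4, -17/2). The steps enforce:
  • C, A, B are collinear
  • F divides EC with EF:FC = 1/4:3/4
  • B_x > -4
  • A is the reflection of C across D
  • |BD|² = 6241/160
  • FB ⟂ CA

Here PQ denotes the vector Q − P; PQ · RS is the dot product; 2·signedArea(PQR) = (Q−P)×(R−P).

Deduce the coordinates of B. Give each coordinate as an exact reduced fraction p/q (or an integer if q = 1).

1. B_x = -157/40  [C, A, B are collinear ∩ FB ⟂ CA]
2. B_y = -79/40  [C, A, B are collinear ∩ FB ⟂ CA]
   → B = (-157/40, -79/40)

B = (-157/40, -79/40)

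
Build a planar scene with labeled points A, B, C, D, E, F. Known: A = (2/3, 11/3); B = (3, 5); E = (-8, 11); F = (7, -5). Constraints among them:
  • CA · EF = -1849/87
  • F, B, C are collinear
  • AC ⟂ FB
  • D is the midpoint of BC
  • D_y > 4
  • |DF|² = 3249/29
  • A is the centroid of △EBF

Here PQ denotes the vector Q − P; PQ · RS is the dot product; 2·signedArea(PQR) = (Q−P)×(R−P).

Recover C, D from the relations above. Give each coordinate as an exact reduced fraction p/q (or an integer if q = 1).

C = (91/29, 135/29)
D = (89/29, 140/29)

1. C_x = 91/29  [F, B, C are collinear ∩ AC ⟂ FB]
2. C_y = 135/29  [F, B, C are collinear ∩ AC ⟂ FB]
   → C = (91/29, 135/29)
3. D_x = 89/29  [D is the midpoint of BC]
4. D_y = 140/29  [D is the midpoint of BC]
   → D = (89/29, 140/29)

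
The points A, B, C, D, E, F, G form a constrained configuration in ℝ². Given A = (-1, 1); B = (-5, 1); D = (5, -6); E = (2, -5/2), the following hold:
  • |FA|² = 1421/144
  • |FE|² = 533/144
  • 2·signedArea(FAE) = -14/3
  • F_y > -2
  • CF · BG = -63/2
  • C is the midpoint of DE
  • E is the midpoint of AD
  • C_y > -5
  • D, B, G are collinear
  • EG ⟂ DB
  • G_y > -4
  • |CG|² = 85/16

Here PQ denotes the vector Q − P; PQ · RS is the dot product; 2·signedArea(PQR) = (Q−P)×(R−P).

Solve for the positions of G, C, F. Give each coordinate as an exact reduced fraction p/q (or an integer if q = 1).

C = (7/2, -17/4)
F = (1/6, -23/12)
G = (200/149, -1025/298)

1. G_x = 200/149  [D, B, G are collinear ∩ EG ⟂ DB]
2. G_y = -1025/298  [D, B, G are collinear ∩ EG ⟂ DB]
   → G = (200/149, -1025/298)
3. C_x = 7/2  [C is the midpoint of DE]
4. C_y = -17/4  [C is the midpoint of DE]
   → C = (7/2, -17/4)
5. F_x = 1/6  [2·signedArea(FAE) = -14/3 ∩ CF · BG = -63/2]
6. F_y = -23/12  [2·signedArea(FAE) = -14/3 ∩ CF · BG = -63/2]
   → F = (1/6, -23/12)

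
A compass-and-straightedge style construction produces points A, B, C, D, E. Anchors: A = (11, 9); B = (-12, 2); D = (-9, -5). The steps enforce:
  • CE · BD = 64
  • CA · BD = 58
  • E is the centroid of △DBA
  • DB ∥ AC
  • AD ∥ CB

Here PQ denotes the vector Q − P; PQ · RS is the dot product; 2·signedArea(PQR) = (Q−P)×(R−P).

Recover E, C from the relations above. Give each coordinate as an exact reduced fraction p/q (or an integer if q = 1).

1. E_x = -10/3  [E is the centroid of △DBA]
2. E_y = 2  [E is the centroid of △DBA]
   → E = (-10/3, 2)
3. C_x = 8  [AD ∥ CB ∩ DB ∥ AC]
4. C_y = 16  [AD ∥ CB ∩ DB ∥ AC]
   → C = (8, 16)

C = (8, 16)
E = (-10/3, 2)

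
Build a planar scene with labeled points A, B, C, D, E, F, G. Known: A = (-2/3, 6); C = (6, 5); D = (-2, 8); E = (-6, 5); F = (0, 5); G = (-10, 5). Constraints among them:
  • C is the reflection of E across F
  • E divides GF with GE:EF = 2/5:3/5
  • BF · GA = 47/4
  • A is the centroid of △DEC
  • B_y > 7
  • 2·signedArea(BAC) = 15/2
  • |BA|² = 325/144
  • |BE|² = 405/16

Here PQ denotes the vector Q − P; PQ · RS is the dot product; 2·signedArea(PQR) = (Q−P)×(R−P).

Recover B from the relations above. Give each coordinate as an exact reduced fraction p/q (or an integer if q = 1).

B = (-3/2, 29/4)

1. B_x = -3/2  [2·signedArea(BAC) = 15/2 ∩ BF · GA = 47/4]
2. B_y = 29/4  [2·signedArea(BAC) = 15/2 ∩ BF · GA = 47/4]
   → B = (-3/2, 29/4)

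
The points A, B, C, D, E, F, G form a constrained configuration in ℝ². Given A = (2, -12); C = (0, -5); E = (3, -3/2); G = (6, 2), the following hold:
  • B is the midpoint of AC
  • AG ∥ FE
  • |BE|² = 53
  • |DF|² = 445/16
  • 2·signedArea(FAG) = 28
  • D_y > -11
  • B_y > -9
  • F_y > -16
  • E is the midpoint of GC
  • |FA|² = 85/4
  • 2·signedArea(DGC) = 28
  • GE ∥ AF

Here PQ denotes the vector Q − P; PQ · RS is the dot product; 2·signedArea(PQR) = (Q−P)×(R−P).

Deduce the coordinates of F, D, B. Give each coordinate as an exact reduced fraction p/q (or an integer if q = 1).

1. F_x = -1  [AG ∥ FE ∩ GE ∥ AF]
2. F_y = -31/2  [AG ∥ FE ∩ GE ∥ AF]
   → F = (-1, -31/2)
3. D_x = -1/2  [line 7·x + -6·y + -58 = 0 ∩ |DF|² = 445/16]
4. D_y = -41/4  [line 7·x + -6·y + -58 = 0 ∩ |DF|² = 445/16]
   → D = (-1/2, -41/4)
5. B_x = 1  [B is the midpoint of AC]
6. B_y = -17/2  [B is the midpoint of AC]
   → B = (1, -17/2)

B = (1, -17/2)
D = (-1/2, -41/4)
F = (-1, -31/2)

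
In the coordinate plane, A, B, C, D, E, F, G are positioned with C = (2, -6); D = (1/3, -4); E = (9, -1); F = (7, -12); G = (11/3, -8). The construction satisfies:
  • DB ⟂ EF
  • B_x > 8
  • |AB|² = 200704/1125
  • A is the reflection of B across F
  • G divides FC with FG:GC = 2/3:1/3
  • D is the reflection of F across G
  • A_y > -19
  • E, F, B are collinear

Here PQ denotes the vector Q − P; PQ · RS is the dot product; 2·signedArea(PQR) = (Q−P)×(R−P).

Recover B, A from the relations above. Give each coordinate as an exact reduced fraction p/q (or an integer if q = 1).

1. B_x = 3073/375  [E, F, B are collinear ∩ DB ⟂ EF]
2. B_y = -2036/375  [E, F, B are collinear ∩ DB ⟂ EF]
   → B = (3073/375, -2036/375)
3. A_x = 2177/375  [A is the reflection of B across F]
4. A_y = -6964/375  [A is the reflection of B across F]
   → A = (2177/375, -6964/375)

A = (2177/375, -6964/375)
B = (3073/375, -2036/375)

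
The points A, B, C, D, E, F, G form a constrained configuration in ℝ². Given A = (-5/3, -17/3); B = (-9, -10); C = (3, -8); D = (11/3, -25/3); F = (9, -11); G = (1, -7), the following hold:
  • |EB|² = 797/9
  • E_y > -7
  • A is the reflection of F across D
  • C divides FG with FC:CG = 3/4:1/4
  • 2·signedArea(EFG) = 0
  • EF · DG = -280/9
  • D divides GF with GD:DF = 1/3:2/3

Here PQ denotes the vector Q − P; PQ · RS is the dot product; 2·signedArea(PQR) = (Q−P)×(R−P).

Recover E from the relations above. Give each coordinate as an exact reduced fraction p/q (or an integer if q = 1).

1. E_x = -1/3  [2·signedArea(EFG) = 0 ∩ EF · DG = -280/9]
2. E_y = -19/3  [2·signedArea(EFG) = 0 ∩ EF · DG = -280/9]
   → E = (-1/3, -19/3)

E = (-1/3, -19/3)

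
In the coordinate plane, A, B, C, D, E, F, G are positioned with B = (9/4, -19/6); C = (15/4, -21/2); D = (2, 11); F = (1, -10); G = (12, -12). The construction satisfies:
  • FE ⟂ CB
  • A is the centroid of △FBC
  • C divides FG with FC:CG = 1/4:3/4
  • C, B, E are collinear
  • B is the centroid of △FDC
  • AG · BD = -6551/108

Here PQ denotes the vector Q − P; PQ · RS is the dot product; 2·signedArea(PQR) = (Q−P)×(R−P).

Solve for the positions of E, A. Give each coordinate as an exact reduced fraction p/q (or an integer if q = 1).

1. E_x = 7143/2017  [C, B, E are collinear ∩ FE ⟂ CB]
2. E_y = -38243/4034  [C, B, E are collinear ∩ FE ⟂ CB]
   → E = (7143/2017, -38243/4034)
3. A_x = 7/3  [A is the centroid of △FBC]
4. A_y = -71/9  [A is the centroid of △FBC]
   → A = (7/3, -71/9)

A = (7/3, -71/9)
E = (7143/2017, -38243/4034)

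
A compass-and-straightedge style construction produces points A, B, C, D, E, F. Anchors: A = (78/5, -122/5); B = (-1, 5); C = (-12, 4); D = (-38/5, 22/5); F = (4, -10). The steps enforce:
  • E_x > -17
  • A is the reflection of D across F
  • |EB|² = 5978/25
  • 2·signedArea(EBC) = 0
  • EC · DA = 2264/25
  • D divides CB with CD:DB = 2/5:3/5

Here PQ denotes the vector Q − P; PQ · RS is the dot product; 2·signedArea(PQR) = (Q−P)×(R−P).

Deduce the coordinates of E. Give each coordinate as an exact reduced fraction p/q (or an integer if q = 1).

E = (-82/5, 18/5)

1. E_x = -82/5  [2·signedArea(EBC) = 0 ∩ EC · DA = 2264/25]
2. E_y = 18/5  [2·signedArea(EBC) = 0 ∩ EC · DA = 2264/25]
   → E = (-82/5, 18/5)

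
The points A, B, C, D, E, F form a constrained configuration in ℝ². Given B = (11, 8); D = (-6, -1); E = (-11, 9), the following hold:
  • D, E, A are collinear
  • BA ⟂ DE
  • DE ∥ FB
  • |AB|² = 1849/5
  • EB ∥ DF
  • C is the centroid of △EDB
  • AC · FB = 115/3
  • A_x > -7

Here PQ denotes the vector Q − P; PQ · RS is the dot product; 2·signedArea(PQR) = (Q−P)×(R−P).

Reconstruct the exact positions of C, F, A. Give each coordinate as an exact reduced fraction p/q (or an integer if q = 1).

A = (-31/5, -3/5)
C = (-2, 16/3)
F = (16, -2)

1. C_x = -2  [C is the centroid of △EDB]
2. C_y = 16/3  [C is the centroid of △EDB]
   → C = (-2, 16/3)
3. F_x = 16  [DE ∥ FB ∩ EB ∥ DF]
4. F_y = -2  [DE ∥ FB ∩ EB ∥ DF]
   → F = (16, -2)
5. A_x = -31/5  [D, E, A are collinear ∩ BA ⟂ DE]
6. A_y = -3/5  [D, E, A are collinear ∩ BA ⟂ DE]
   → A = (-31/5, -3/5)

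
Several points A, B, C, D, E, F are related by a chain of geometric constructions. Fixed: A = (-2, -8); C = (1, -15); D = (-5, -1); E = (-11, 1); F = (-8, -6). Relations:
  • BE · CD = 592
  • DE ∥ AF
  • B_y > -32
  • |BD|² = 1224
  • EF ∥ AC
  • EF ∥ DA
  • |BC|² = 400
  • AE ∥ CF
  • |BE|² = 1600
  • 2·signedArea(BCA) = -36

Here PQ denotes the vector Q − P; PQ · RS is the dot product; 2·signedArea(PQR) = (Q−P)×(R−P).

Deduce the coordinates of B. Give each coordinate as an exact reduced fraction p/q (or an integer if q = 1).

1. B_x = 13  [2·signedArea(BCA) = -36 ∩ BE · CD = 592]
2. B_y = -31  [2·signedArea(BCA) = -36 ∩ BE · CD = 592]
   → B = (13, -31)

B = (13, -31)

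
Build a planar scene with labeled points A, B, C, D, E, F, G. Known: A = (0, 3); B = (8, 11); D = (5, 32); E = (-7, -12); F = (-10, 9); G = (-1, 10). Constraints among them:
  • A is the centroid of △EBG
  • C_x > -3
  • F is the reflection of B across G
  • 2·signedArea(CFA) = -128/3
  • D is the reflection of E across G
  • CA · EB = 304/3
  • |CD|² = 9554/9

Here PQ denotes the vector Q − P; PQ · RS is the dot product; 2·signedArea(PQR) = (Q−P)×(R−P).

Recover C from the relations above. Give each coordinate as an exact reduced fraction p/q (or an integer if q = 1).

1. C_x = -8/3  [CA · EB = 304/3 ∩ 2·signedArea(CFA) = -128/3]
2. C_y = 1/3  [CA · EB = 304/3 ∩ 2·signedArea(CFA) = -128/3]
   → C = (-8/3, 1/3)

C = (-8/3, 1/3)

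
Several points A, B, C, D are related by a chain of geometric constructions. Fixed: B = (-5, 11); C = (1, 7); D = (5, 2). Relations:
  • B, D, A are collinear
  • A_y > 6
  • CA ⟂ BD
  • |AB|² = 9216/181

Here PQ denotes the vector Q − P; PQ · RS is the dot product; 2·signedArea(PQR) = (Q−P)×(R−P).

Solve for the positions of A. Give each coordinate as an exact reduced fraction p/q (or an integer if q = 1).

1. A_x = 55/181  [B, D, A are collinear ∩ CA ⟂ BD]
2. A_y = 1127/181  [B, D, A are collinear ∩ CA ⟂ BD]
   → A = (55/181, 1127/181)

A = (55/181, 1127/181)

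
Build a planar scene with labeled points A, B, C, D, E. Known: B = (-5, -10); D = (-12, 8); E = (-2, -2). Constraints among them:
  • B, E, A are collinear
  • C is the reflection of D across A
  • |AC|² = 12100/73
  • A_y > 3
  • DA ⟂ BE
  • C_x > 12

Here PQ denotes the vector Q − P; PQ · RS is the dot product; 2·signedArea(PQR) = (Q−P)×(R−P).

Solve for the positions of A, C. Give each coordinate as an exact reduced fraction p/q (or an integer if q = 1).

1. A_x = 4/73  [B, E, A are collinear ∩ DA ⟂ BE]
2. A_y = 254/73  [B, E, A are collinear ∩ DA ⟂ BE]
   → A = (4/73, 254/73)
3. C_x = 884/73  [C is the reflection of D across A]
4. C_y = -76/73  [C is the reflection of D across A]
   → C = (884/73, -76/73)

A = (4/73, 254/73)
C = (884/73, -76/73)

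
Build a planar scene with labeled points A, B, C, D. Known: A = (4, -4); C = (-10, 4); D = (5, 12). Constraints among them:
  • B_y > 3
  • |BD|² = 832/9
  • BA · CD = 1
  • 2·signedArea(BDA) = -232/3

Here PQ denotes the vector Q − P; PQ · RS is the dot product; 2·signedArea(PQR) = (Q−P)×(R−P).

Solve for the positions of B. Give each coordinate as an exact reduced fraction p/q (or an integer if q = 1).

1. B_x = -1/3  [BA · CD = 1 ∩ 2·signedArea(BDA) = -232/3]
2. B_y = 4  [BA · CD = 1 ∩ 2·signedArea(BDA) = -232/3]
   → B = (-1/3, 4)

B = (-1/3, 4)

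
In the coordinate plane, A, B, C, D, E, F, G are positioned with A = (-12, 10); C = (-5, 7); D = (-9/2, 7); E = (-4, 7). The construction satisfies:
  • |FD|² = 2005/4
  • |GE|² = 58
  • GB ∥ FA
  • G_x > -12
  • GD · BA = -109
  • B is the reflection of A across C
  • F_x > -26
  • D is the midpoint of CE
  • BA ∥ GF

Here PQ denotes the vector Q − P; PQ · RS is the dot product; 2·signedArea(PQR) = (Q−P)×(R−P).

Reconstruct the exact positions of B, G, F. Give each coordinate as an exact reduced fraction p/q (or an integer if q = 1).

1. B_x = 2  [B is the reflection of A across C]
2. B_y = 4  [B is the reflection of A across C]
   → B = (2, 4)
3. G_x = -11  [line 14·x + -6·y + 214 = 0 ∩ |GE|² = 58]
4. G_y = 10  [line 14·x + -6·y + 214 = 0 ∩ |GE|² = 58]
   → G = (-11, 10)
5. F_x = -25  [GB ∥ FA ∩ BA ∥ GF]
6. F_y = 16  [GB ∥ FA ∩ BA ∥ GF]
   → F = (-25, 16)

B = (2, 4)
F = (-25, 16)
G = (-11, 10)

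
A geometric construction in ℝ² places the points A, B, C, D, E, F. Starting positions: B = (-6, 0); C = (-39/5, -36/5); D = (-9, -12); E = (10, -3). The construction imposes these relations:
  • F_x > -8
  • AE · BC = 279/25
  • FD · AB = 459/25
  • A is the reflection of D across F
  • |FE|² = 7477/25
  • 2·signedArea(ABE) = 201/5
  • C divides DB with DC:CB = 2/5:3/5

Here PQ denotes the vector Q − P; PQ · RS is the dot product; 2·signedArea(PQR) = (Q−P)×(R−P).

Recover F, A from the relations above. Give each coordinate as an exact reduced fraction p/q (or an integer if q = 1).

1. A_x = -27/5  [2·signedArea(ABE) = 201/5 ∩ AE · BC = 279/25]
2. A_y = 12/5  [2·signedArea(ABE) = 201/5 ∩ AE · BC = 279/25]
   → A = (-27/5, 12/5)
3. F_x = -36/5  [FD · AB = 459/25 ∩ A is the reflection of D across F]
4. F_y = -24/5  [FD · AB = 459/25 ∩ A is the reflection of D across F]
   → F = (-36/5, -24/5)

A = (-27/5, 12/5)
F = (-36/5, -24/5)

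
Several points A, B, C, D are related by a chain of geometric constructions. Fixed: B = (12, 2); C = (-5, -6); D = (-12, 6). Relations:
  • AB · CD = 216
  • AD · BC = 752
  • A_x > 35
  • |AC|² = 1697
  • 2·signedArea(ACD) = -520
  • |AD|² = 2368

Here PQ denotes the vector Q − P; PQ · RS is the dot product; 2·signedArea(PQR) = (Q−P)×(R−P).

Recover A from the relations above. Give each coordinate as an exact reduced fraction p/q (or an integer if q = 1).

1. A_x = 36  [2·signedArea(ACD) = -520 ∩ AB · CD = 216]
2. A_y = -2  [2·signedArea(ACD) = -520 ∩ AB · CD = 216]
   → A = (36, -2)

A = (36, -2)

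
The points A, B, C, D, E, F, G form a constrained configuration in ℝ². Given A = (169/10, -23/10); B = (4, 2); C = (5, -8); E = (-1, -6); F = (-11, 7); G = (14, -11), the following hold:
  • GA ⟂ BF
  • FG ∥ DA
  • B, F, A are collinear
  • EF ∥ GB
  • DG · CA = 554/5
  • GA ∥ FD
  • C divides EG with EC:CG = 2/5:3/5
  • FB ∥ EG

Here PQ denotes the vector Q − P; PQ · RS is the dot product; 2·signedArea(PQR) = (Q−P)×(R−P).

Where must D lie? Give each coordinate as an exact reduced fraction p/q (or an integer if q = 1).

1. D_x = -81/10  [FG ∥ DA ∩ GA ∥ FD]
2. D_y = 157/10  [FG ∥ DA ∩ GA ∥ FD]
   → D = (-81/10, 157/10)

D = (-81/10, 157/10)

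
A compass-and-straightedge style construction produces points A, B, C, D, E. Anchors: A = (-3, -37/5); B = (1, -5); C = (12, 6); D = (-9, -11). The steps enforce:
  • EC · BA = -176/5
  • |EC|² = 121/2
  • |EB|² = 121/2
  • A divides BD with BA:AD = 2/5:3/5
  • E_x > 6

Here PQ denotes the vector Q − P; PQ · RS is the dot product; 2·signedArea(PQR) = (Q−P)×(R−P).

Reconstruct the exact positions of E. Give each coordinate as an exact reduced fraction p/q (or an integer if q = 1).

E = (13/2, 1/2)

1. E_x = 13/2  [line 4·x + 12/5·y + -136/5 = 0 ∩ |EC|² = 121/2]
2. E_y = 1/2  [line 4·x + 12/5·y + -136/5 = 0 ∩ |EC|² = 121/2]
   → E = (13/2, 1/2)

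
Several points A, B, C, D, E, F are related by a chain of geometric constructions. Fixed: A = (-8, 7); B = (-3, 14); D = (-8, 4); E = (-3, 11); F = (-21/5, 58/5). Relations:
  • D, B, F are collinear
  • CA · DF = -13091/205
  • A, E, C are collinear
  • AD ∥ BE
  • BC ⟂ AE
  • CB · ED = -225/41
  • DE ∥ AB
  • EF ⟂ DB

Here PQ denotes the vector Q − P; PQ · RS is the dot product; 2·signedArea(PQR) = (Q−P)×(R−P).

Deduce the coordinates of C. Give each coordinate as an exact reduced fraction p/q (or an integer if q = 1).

1. C_x = -63/41  [A, E, C are collinear ∩ BC ⟂ AE]
2. C_y = 499/41  [A, E, C are collinear ∩ BC ⟂ AE]
   → C = (-63/41, 499/41)

C = (-63/41, 499/41)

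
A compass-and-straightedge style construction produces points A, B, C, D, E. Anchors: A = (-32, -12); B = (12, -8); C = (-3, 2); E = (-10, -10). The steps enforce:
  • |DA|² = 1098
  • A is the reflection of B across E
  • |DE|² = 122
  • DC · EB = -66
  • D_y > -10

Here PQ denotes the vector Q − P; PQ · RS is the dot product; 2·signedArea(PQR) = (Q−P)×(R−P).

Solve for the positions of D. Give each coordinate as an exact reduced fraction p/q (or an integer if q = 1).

D = (1, -9)

1. D_x = 1  [line -22·x + -2·y + 4 = 0 ∩ |DE|² = 122]
2. D_y = -9  [line -22·x + -2·y + 4 = 0 ∩ |DE|² = 122]
   → D = (1, -9)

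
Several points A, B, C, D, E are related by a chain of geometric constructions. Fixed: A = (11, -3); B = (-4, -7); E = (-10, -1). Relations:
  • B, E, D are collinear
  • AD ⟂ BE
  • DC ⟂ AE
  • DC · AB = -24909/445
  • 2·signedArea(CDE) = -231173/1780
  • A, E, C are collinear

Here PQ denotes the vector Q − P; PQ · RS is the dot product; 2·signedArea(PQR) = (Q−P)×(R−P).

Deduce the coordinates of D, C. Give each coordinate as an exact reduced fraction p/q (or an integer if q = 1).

C = (2209/890, -974/445)
D = (3/2, -25/2)

1. D_x = 3/2  [B, E, D are collinear ∩ AD ⟂ BE]
2. D_y = -25/2  [B, E, D are collinear ∩ AD ⟂ BE]
   → D = (3/2, -25/2)
3. C_x = 2209/890  [A, E, C are collinear ∩ DC ⟂ AE]
4. C_y = -974/445  [A, E, C are collinear ∩ DC ⟂ AE]
   → C = (2209/890, -974/445)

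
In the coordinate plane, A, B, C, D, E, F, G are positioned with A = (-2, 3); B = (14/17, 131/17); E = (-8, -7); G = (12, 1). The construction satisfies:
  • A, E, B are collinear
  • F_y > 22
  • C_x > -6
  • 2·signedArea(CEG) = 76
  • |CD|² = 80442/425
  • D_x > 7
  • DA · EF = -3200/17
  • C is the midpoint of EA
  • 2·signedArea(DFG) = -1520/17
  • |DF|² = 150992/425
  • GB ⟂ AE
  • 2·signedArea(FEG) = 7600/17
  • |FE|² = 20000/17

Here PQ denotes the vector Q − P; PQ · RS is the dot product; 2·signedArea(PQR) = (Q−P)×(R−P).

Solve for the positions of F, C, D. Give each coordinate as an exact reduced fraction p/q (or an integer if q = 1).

1. F_x = 164/17  [line -8·x + 20·y + -6308/17 = 0 ∩ |FE|² = 20000/17]
2. F_y = 381/17  [line -8·x + 20·y + -6308/17 = 0 ∩ |FE|² = 20000/17]
   → F = (164/17, 381/17)
3. C_x = -5  [C is the midpoint of EA]
4. C_y = -2  [C is the midpoint of EA]
   → C = (-5, -2)
5. D_x = 128/17  [2·signedArea(DFG) = -1520/17 ∩ DA · EF = -3200/17]
6. D_y = 313/85  [2·signedArea(DFG) = -1520/17 ∩ DA · EF = -3200/17]
   → D = (128/17, 313/85)

C = (-5, -2)
D = (128/17, 313/85)
F = (164/17, 381/17)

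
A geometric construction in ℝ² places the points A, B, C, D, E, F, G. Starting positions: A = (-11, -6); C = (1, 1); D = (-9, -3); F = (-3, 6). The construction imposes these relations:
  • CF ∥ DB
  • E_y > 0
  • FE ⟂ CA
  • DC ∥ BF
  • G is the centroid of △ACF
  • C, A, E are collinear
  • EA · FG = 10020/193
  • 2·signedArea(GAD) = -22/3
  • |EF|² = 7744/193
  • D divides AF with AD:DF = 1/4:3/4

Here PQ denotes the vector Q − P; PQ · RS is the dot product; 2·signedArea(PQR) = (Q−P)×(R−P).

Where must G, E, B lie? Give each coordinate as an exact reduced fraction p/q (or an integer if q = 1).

1. G_x = -13/3  [G is the centroid of △ACF]
2. G_y = 1/3  [G is the centroid of △ACF]
   → G = (-13/3, 1/3)
3. E_x = 37/193  [C, A, E are collinear ∩ FE ⟂ CA]
4. E_y = 102/193  [C, A, E are collinear ∩ FE ⟂ CA]
   → E = (37/193, 102/193)
5. B_x = -13  [DC ∥ BF ∩ CF ∥ DB]
6. B_y = 2  [DC ∥ BF ∩ CF ∥ DB]
   → B = (-13, 2)

B = (-13, 2)
E = (37/193, 102/193)
G = (-13/3, 1/3)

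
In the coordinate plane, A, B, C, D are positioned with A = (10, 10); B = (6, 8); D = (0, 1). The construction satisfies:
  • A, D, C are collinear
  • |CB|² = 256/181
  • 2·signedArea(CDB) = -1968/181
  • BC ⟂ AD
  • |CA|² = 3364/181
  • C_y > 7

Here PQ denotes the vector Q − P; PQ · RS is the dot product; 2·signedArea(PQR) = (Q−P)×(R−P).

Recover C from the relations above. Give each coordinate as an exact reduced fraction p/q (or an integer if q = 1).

C = (1230/181, 1288/181)

1. C_x = 1230/181  [A, D, C are collinear ∩ BC ⟂ AD]
2. C_y = 1288/181  [A, D, C are collinear ∩ BC ⟂ AD]
   → C = (1230/181, 1288/181)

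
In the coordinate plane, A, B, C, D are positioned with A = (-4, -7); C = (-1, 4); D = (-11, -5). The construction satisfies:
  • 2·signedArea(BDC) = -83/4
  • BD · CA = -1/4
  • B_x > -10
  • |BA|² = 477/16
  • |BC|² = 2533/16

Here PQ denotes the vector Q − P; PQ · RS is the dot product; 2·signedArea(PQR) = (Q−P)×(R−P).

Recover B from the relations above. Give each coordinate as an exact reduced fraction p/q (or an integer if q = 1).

B = (-37/4, -11/2)

1. B_x = -37/4  [BD · CA = -1/4 ∩ 2·signedArea(BDC) = -83/4]
2. B_y = -11/2  [BD · CA = -1/4 ∩ 2·signedArea(BDC) = -83/4]
   → B = (-37/4, -11/2)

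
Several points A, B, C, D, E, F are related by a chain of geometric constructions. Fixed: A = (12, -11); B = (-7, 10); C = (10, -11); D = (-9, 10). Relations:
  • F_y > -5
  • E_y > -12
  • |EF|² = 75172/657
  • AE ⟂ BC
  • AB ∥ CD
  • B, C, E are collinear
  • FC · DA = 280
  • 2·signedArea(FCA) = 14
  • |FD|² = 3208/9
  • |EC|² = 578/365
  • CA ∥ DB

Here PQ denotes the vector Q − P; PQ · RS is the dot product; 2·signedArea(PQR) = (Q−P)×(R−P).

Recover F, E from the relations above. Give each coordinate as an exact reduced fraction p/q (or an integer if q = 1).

E = (3939/365, -4372/365)
F = (11/3, -4)

1. F_x = 11/3  [FC · DA = 280 ∩ 2·signedArea(FCA) = 14]
2. F_y = -4  [FC · DA = 280 ∩ 2·signedArea(FCA) = 14]
   → F = (11/3, -4)
3. E_x = 3939/365  [B, C, E are collinear ∩ AE ⟂ BC]
4. E_y = -4372/365  [B, C, E are collinear ∩ AE ⟂ BC]
   → E = (3939/365, -4372/365)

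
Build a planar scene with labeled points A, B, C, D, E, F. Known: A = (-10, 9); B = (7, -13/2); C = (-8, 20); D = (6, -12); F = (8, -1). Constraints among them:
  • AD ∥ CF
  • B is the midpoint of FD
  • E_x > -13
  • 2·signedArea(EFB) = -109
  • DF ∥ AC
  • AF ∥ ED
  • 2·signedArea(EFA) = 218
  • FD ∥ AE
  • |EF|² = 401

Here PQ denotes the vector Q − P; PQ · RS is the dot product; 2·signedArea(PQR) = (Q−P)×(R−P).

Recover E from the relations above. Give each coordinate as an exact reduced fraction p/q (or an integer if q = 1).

E = (-12, -2)

1. E_x = -12  [AF ∥ ED ∩ FD ∥ AE]
2. E_y = -2  [AF ∥ ED ∩ FD ∥ AE]
   → E = (-12, -2)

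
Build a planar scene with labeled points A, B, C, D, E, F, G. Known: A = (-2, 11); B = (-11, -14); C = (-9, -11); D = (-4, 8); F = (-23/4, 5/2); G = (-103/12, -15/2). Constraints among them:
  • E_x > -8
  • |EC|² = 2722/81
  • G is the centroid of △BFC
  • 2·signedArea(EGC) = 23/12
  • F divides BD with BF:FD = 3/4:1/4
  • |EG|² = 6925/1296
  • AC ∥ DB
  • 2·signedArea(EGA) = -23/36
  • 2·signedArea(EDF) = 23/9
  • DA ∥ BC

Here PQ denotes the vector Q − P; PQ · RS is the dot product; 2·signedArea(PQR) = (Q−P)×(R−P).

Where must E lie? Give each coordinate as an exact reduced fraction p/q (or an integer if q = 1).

1. E_x = -70/9  [2·signedArea(EGC) = 23/12 ∩ 2·signedArea(EGA) = -23/36]
2. E_y = -16/3  [2·signedArea(EGC) = 23/12 ∩ 2·signedArea(EGA) = -23/36]
   → E = (-70/9, -16/3)

E = (-70/9, -16/3)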